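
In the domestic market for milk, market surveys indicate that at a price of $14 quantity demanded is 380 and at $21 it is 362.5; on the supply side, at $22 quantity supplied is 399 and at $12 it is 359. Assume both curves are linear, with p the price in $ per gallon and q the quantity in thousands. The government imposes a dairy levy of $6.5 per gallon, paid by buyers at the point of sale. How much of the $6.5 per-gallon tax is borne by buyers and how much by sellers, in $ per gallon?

Demand slope: (362.5 − 380)/(21 − 14) = -2.5, so qd = 415 − 2.5p.
Supply slope: (359 − 399)/(12 − 22) = 4, so qs = 4p + 311.
Before the tax: set 415 − 2.5p = 4p + 311 → p* = $16, q* = 375.
With the tax collected from buyers, demand (in seller-price terms) shifts: qd = 415 − 2.5(p + 6.5).
Solving gives q = 365 with buyers paying $20 and sellers receiving $13.5 (the $6.5 wedge).
Burden on buyers: $4; on sellers: $2.5. (They sum to $6.5.)
The less price-elastic side of the market bears the larger share of a per-unit tax.

Buyers bear $4 per gallon; sellers bear $2.5 per gallon.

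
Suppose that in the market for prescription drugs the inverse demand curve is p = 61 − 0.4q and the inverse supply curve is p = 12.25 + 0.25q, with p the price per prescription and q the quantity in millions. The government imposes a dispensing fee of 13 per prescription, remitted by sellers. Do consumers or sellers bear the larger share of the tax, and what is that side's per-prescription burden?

Inverting to q(p) form: qd = 152.5 − 2.5p; qs = 4p − 49.
Before the tax: set 152.5 − 2.5p = 4p − 49 → p* = 31, q* = 75.
With the tax collected from sellers, supply shifts: qs = 4(p − 13) − 49.
New equilibrium: consumers pay 39, sellers receive 26, q = 55. (Wedge: pb − ps = 13.)
Per-prescription burden: consumers 8, sellers 5.
Consumers take the larger share because demand is less price-elastic here (demand slope 2.5 vs supply slope 4).
The less price-elastic side of the market bears the larger share of a per-unit tax.

Consumers bear the larger share: 8 per prescription.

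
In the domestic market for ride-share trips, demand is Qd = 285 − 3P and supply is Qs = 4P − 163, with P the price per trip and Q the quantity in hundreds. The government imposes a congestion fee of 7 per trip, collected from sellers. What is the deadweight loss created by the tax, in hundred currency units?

Without the tax, 285 − 3P = 4P − 163 gives 7P = 448, so P* = 64 and Q* = 93.
With the tax collected from sellers, supply shifts: Qs = 4(P − 7) − 163.
New equilibrium: buyers pay 68, sellers receive 61, Q = 81. (Wedge: Pb − Ps = 7.)
Quantity falls by |ΔQ| = |93 − 81| = 12.
DWL = ½ · t · |ΔQ| = ½ · 7 · 12 = 42.

Deadweight loss = 42 hundred.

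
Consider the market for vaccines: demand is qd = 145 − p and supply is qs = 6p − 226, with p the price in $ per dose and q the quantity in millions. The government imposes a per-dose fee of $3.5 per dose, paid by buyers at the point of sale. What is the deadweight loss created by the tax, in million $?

Deadweight loss = $5.25 million.

Without the tax, 145 − p = 6p − 226 gives 7p = 371, so p* = $53 and q* = 92.
With the tax collected from buyers, demand (in seller-price terms) shifts: qd = 145 − (p + 3.5).
New equilibrium: buyers pay $56, producers receive $52.5, q = 89. (Wedge: pb − ps = 3.5.)
Quantity falls by |ΔQ| = |92 − 89| = 3.
DWL = ½ · t · |ΔQ| = ½ · 3.5 · 3 = $5.25.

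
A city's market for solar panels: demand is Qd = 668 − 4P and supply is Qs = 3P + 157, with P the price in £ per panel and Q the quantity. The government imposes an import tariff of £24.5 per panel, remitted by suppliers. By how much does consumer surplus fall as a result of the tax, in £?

Consumer surplus falls by £3727.5.

Without the tax, 668 − 4P = 3P + 157 gives 7P = 511, so P* = £73 and Q* = 376.
With the tax collected from suppliers, supply shifts: Qs = 3(P − 24.5) + 157.
Solving gives Q = 334 with consumers paying £83.5 and suppliers receiving £59 (the £24.5 wedge).
ΔCS is the trapezoid between Q = 334 and Q = 376 of height £10.5: ½ · (376 + 334) · 10.5 = £3727.5.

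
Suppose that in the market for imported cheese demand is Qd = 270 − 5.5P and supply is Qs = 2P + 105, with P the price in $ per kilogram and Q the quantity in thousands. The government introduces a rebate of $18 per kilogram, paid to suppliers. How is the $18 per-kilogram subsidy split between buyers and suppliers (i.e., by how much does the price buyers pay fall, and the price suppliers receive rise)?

Buyers gain $4.8 per kilogram; suppliers gain $13.2 per kilogram.

Without the subsidy, 270 − 5.5P = 2P + 105 gives 7.5P = 165, so P* = $22 and Q* = 149.
With a per-unit subsidy paid to suppliers, each receives P + 18 per unit sold, so supply becomes Qs = 2(P + 18) + 105.
New equilibrium: buyers pay $17.2, suppliers receive $35.2, Q = 175.4. (Wedge: Pb − Ps = −18.)
Gain to buyers: $4.8; to suppliers: $13.2. (They sum to $18.)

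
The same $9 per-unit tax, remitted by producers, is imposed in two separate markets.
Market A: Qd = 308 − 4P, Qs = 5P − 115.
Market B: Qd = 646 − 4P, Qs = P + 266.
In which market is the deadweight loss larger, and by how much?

Market A, by $57.6.

Market A: pre-tax P* = $47, Q* = 120; post-tax Q = 100; deadweight loss = $90.
Market B: pre-tax P* = $76, Q* = 342; post-tax Q = 334.8; deadweight loss = $32.4.
Difference: $90 vs $32.4 → market A is larger by $57.6.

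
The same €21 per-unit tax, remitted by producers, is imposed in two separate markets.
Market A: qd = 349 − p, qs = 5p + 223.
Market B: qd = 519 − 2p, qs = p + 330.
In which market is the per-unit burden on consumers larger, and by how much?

Market A, by €10.5.

Market A: pre-tax p* = €21, q* = 328; post-tax q = 310.5; per-unit burden on consumers = €17.5.
Market B: pre-tax p* = €63, q* = 393; post-tax q = 379; per-unit burden on consumers = €7.
Difference: €17.5 vs €7 → market A is larger by €10.5.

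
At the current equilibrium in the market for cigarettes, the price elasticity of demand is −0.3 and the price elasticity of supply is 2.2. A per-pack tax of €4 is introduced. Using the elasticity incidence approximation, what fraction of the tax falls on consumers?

Consumers' share ≈ 0.88.

Incidence ratio: consumers' share ≈ εs / (εs + |εd|) = 2.2 / (2.2 + 0.3) = 0.88.
Supply is the more elastic side, so consumers bear the larger share.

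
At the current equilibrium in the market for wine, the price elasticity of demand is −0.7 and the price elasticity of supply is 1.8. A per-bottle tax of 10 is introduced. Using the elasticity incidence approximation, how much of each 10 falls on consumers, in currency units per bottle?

Incidence ratio: consumers' share ≈ εs / (εs + |εd|) = 1.8 / (1.8 + 0.7) = 0.72.
So consumers bear ≈ 0.72 × 10 = 7.2; producers bear 2.8.

Consumers bear ≈ 7.2 per bottle.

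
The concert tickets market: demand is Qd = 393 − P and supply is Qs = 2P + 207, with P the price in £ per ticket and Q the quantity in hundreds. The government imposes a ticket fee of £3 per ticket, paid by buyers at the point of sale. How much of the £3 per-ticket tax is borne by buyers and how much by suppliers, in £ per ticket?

Buyers bear £2 per ticket; suppliers bear £1 per ticket.

Without the tax, 393 − P = 2P + 207 gives 3P = 186, so P* = £62 and Q* = 331.
With the tax collected from buyers, demand (in seller-price terms) shifts: Qd = 393 − (P + 3).
Solving gives Q = 329 with buyers paying £64 and suppliers receiving £61 (the £3 wedge).
Burden on buyers: £2; on suppliers: £1. (They sum to £3.)
The less price-elastic side of the market bears the larger share of a per-unit tax.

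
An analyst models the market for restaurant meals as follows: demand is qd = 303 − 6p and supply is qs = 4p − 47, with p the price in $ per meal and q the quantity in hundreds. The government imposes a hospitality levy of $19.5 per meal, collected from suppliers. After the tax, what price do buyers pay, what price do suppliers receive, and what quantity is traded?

Without the tax, 303 − 6p = 4p − 47 gives 10p = 350, so p* = $35 and q* = 93.
With the tax collected from suppliers, supply shifts: qs = 4(p − 19.5) − 47.
Solving gives q = 46.2 with buyers paying $42.8 and suppliers receiving $23.3 (the $19.5 wedge).
The less price-elastic side of the market bears the larger share of a per-unit tax.

Buyers pay $42.8; suppliers receive $23.3; quantity = 46.2.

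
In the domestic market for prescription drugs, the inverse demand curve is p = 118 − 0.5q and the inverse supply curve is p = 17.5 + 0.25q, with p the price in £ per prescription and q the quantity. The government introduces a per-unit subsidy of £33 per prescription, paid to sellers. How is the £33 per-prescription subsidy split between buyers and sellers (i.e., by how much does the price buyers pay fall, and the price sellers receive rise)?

Buyers gain £22 per prescription; sellers gain £11 per prescription.

Inverting to q(p) form: qd = 236 − 2p; qs = 4p − 70.
Without the subsidy, 236 − 2p = 4p − 70 gives 6p = 306, so p* = £51 and q* = 134.
With a per-unit subsidy paid to sellers, each receives p + 33 per unit sold, so supply becomes qs = 4(p + 33) − 70.
New equilibrium: buyers pay £29, sellers receive £62, q = 178. (Wedge: pb − ps = −33.)
Gain to buyers: £22; to sellers: £11. (They sum to £33.)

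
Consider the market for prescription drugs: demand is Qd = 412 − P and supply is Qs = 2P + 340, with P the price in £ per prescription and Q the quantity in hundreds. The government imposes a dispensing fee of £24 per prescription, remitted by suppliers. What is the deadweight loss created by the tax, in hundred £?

Without the tax, 412 − P = 2P + 340 gives 3P = 72, so P* = £24 and Q* = 388.
With the tax collected from suppliers, supply shifts: Qs = 2(P − 24) + 340.
New equilibrium: buyers pay £40, suppliers receive £16, Q = 372. (Wedge: Pb − Ps = 24.)
Quantity falls by |ΔQ| = |388 − 372| = 16.
DWL = ½ · t · |ΔQ| = ½ · 24 · 16 = £192.

Deadweight loss = £192 hundred.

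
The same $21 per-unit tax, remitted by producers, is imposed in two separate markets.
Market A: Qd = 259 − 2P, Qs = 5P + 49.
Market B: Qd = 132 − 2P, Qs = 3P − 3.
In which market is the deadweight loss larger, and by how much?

Market A: pre-tax P* = $30, Q* = 199; post-tax Q = 169; deadweight loss = $315.
Market B: pre-tax P* = $27, Q* = 78; post-tax Q = 52.8; deadweight loss = $264.6.
Difference: $315 vs $264.6 → market A is larger by $50.4.

Market A, by $50.4.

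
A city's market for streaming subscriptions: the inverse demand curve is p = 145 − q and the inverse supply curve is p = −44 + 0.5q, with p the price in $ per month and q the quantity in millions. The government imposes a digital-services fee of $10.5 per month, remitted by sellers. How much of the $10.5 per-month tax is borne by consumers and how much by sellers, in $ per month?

Rewrite in direct form: qd = 145 − p and qs = 2p + 88.
Before the tax: set 145 − p = 2p + 88 → p* = $19, q* = 126.
With the tax collected from sellers, supply shifts: qs = 2(p − 10.5) + 88.
Solving gives q = 119 with consumers paying $26 and sellers receiving $15.5 (the $10.5 wedge).
Burden on consumers: $7; on sellers: $3.5. (They sum to $10.5.)
The less price-elastic side of the market bears the larger share of a per-unit tax.

Consumers bear $7 per month; sellers bear $3.5 per month.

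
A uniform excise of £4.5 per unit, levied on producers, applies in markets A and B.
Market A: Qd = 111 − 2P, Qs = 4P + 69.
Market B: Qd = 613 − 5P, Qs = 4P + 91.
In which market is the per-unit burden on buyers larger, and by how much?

Market A, by £1.

Market A: pre-tax P* = £7, Q* = 97; post-tax Q = 91; per-unit burden on buyers = £3.
Market B: pre-tax P* = £58, Q* = 323; post-tax Q = 313; per-unit burden on buyers = £2.
Difference: £3 vs £2 → market A is larger by £1.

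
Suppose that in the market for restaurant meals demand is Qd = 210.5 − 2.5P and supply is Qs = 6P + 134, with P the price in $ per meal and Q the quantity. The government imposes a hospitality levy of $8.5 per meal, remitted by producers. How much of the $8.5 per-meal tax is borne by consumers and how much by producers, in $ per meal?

Before the tax: set 210.5 − 2.5P = 6P + 134 → P* = $9, Q* = 188.
With the tax collected from producers, supply shifts: Qs = 6(P − 8.5) + 134.
New equilibrium: consumers pay $15, producers receive $6.5, Q = 173. (Wedge: Pb − Ps = 8.5.)
Burden on consumers: $6; on producers: $2.5. (They sum to $8.5.)
The less price-elastic side of the market bears the larger share of a per-unit tax.

Consumers bear $6 per meal; producers bear $2.5 per meal.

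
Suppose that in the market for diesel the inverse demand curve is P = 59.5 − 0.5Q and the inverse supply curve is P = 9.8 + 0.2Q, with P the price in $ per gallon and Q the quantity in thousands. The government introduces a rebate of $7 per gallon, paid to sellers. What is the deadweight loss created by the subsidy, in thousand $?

Deadweight loss = $35 thousand.

Inverting to Q(P) form: Qd = 119 − 2P; Qs = 5P − 49.
Without the subsidy, 119 − 2P = 5P − 49 gives 7P = 168, so P* = $24 and Q* = 71.
With a per-unit subsidy paid to sellers, each receives P + 7 per unit sold, so supply becomes Qs = 5(P + 7) − 49.
New equilibrium: consumers pay $19, sellers receive $26, Q = 81. (Wedge: Pb − Ps = −7.)
Quantity rises by |ΔQ| = |71 − 81| = 10.
DWL = ½ · t · |ΔQ| = ½ · 7 · 10 = $35.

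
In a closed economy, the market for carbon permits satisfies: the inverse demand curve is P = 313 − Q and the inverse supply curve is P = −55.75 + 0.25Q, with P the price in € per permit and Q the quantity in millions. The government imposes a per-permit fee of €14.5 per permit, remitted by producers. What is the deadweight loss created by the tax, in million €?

Deadweight loss = €84.1 million.

Inverting to Q(P) form: Qd = 313 − P; Qs = 4P + 223.
Without the tax, 313 − P = 4P + 223 gives 5P = 90, so P* = €18 and Q* = 295.
With the tax collected from producers, supply shifts: Qs = 4(P − 14.5) + 223.
Solving gives Q = 283.4 with buyers paying €29.6 and producers receiving €15.1 (the €14.5 wedge).
Quantity falls by |ΔQ| = |295 − 283.4| = 11.6.
DWL = ½ · t · |ΔQ| = ½ · 14.5 · 11.6 = €84.1.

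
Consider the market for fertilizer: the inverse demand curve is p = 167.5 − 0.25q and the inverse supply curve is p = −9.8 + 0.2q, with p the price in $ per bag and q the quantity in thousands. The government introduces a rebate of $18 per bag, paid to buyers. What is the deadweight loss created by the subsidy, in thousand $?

Rewrite in direct form: qd = 670 − 4p and qs = 5p + 49.
Without the subsidy, 670 − 4p = 5p + 49 gives 9p = 621, so p* = $69 and q* = 394.
With a per-unit subsidy paid to buyers, each effectively pays p − 18, so demand becomes qd = 670 − 4(p − 18).
Solving gives q = 434 with buyers paying $59 and producers receiving $77 (the $18 wedge).
Quantity rises by |ΔQ| = |394 − 434| = 40.
DWL = ½ · t · |ΔQ| = ½ · 18 · 40 = $360.

Deadweight loss = $360 thousand.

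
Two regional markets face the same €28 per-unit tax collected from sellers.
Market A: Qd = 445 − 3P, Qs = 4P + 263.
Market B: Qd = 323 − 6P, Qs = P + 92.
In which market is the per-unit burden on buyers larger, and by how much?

Market A, by €12.

Market A: pre-tax P* = €26, Q* = 367; post-tax Q = 319; per-unit burden on buyers = €16.
Market B: pre-tax P* = €33, Q* = 125; post-tax Q = 101; per-unit burden on buyers = €4.
Difference: €16 vs €4 → market A is larger by €12.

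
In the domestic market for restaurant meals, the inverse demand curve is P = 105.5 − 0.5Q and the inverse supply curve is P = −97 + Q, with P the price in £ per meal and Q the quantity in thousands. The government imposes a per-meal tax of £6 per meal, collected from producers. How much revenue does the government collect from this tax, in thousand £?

Tax revenue = £786 thousand.

Inverting to Q(P) form: Qd = 211 − 2P; Qs = P + 97.
Without the tax, 211 − 2P = P + 97 gives 3P = 114, so P* = £38 and Q* = 135.
With the tax collected from producers, supply shifts: Qs = (P − 6) + 97.
Solving gives Q = 131 with buyers paying £40 and producers receiving £34 (the £6 wedge).
Revenue = t · Q = 6 · 131 = £786.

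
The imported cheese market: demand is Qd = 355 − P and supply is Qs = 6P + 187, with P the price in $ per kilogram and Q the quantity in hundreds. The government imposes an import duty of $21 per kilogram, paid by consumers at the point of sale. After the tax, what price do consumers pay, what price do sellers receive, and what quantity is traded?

Without the tax, 355 − P = 6P + 187 gives 7P = 168, so P* = $24 and Q* = 331.
With the tax collected from consumers, demand (in seller-price terms) shifts: Qd = 355 − (P + 21).
Solving gives Q = 313 with consumers paying $42 and sellers receiving $21 (the $21 wedge).

Consumers pay $42; sellers receive $21; quantity = 313.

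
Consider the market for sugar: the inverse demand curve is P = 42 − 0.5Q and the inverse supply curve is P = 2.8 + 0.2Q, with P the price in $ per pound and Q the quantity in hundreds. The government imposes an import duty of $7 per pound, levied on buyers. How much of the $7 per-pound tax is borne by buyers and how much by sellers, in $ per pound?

Inverting to Q(P) form: Qd = 84 − 2P; Qs = 5P − 14.
Without the tax, 84 − 2P = 5P − 14 gives 7P = 98, so P* = $14 and Q* = 56.
With the tax collected from buyers, demand (in seller-price terms) shifts: Qd = 84 − 2(P + 7).
Solving gives Q = 46 with buyers paying $19 and sellers receiving $12 (the $7 wedge).
Burden on buyers: $5; on sellers: $2. (They sum to $7.)
The less price-elastic side of the market bears the larger share of a per-unit tax.

Buyers bear $5 per pound; sellers bear $2 per pound.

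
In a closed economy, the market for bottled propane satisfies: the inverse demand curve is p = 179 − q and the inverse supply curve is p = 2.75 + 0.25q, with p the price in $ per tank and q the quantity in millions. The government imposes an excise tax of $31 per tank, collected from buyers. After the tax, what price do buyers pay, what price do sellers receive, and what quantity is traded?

Inverting to q(p) form: qd = 179 − p; qs = 4p − 11.
Without the tax, 179 − p = 4p − 11 gives 5p = 190, so p* = $38 and q* = 141.
With the tax collected from buyers, demand (in seller-price terms) shifts: qd = 179 − (p + 31).
Solving gives q = 116.2 with buyers paying $62.8 and sellers receiving $31.8 (the $31 wedge).

Buyers pay $62.8; sellers receive $31.8; quantity = 116.2.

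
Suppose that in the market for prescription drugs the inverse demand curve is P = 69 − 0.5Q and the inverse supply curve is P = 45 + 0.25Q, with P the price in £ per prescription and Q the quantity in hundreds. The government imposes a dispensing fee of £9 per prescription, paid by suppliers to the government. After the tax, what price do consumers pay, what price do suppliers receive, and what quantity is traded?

Rewrite in direct form: Qd = 138 − 2P and Qs = 4P − 180.
Without the tax, 138 − 2P = 4P − 180 gives 6P = 318, so P* = £53 and Q* = 32.
With the tax collected from suppliers, supply shifts: Qs = 4(P − 9) − 180.
Solving gives Q = 20 with consumers paying £59 and suppliers receiving £50 (the £9 wedge).

Consumers pay £59; suppliers receive £50; quantity = 20.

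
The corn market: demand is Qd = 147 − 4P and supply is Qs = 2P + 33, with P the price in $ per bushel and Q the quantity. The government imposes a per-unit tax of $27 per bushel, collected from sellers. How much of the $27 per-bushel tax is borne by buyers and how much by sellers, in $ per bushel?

Before the tax: set 147 − 4P = 2P + 33 → P* = $19, Q* = 71.
With the tax collected from sellers, supply shifts: Qs = 2(P − 27) + 33.
Solving gives Q = 35 with buyers paying $28 and sellers receiving $1 (the $27 wedge).
Burden on buyers: $9; on sellers: $18. (They sum to $27.)

Buyers bear $9 per bushel; sellers bear $18 per bushel.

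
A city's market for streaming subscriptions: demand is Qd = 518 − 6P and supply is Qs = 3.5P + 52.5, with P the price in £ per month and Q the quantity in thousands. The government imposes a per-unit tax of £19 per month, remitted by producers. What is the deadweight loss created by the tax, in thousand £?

Deadweight loss = £399 thousand.

Before the tax: set 518 − 6P = 3.5P + 52.5 → P* = £49, Q* = 224.
With the tax collected from producers, supply shifts: Qs = 3.5(P − 19) + 52.5.
Solving gives Q = 182 with consumers paying £56 and producers receiving £37 (the £19 wedge).
Quantity falls by |ΔQ| = |224 − 182| = 42.
DWL = ½ · t · |ΔQ| = ½ · 19 · 42 = £399.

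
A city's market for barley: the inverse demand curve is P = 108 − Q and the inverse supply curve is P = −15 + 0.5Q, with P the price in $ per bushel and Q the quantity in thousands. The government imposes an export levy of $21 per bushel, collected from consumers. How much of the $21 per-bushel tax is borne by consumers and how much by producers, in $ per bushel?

Inverting to Q(P) form: Qd = 108 − P; Qs = 2P + 30.
Before the tax: set 108 − P = 2P + 30 → P* = $26, Q* = 82.
With the tax collected from consumers, demand (in seller-price terms) shifts: Qd = 108 − (P + 21).
Solving gives Q = 68 with consumers paying $40 and producers receiving $19 (the $21 wedge).
Burden on consumers: $14; on producers: $7. (They sum to $21.)

Consumers bear $14 per bushel; producers bear $7 per bushel.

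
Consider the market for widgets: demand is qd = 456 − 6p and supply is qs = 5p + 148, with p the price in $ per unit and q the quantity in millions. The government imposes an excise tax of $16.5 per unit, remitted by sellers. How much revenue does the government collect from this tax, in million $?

Before the tax: set 456 − 6p = 5p + 148 → p* = $28, q* = 288.
With the tax collected from sellers, supply shifts: qs = 5(p − 16.5) + 148.
Solving gives q = 243 with buyers paying $35.5 and sellers receiving $19 (the $16.5 wedge).
Revenue = t · Q = 16.5 · 243 = $4009.5.

Tax revenue = $4009.5 million.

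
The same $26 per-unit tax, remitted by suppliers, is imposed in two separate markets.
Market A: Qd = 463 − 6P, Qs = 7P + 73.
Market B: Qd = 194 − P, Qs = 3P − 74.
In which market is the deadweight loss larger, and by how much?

Market A, by $838.5.

Market A: pre-tax P* = $30, Q* = 283; post-tax Q = 199; deadweight loss = $1092.
Market B: pre-tax P* = $67, Q* = 127; post-tax Q = 107.5; deadweight loss = $253.5.
Difference: $1092 vs $253.5 → market A is larger by $838.5.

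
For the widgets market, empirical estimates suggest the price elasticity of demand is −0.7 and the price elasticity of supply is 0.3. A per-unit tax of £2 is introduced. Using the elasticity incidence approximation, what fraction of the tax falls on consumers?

Incidence ratio: consumers' share ≈ εs / (εs + |εd|) = 0.3 / (0.3 + 0.7) = 0.3.
Supply is the less elastic side, so consumers bear the smaller share.

Consumers' share ≈ 0.3.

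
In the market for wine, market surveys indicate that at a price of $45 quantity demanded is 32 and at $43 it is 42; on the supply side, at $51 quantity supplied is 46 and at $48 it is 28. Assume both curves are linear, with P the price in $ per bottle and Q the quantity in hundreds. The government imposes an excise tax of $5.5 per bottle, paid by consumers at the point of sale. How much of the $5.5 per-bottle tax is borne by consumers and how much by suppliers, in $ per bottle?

Demand slope: (42 − 32)/(43 − 45) = -5, so Qd = 257 − 5P.
Supply slope: (28 − 46)/(48 − 51) = 6, so Qs = 6P − 260.
Before the tax: set 257 − 5P = 6P − 260 → P* = $47, Q* = 22.
With the tax collected from consumers, demand (in seller-price terms) shifts: Qd = 257 − 5(P + 5.5).
New equilibrium: consumers pay $50, suppliers receive $44.5, Q = 7. (Wedge: Pb − Ps = 5.5.)
Burden on consumers: $3; on suppliers: $2.5. (They sum to $5.5.)
The less price-elastic side of the market bears the larger share of a per-unit tax.

Consumers bear $3 per bottle; suppliers bear $2.5 per bottle.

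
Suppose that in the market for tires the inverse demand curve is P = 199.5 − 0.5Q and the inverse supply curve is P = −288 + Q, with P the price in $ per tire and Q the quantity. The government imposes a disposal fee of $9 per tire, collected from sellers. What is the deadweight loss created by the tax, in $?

Deadweight loss = $27.

Inverting to Q(P) form: Qd = 399 − 2P; Qs = P + 288.
Before the tax: set 399 − 2P = P + 288 → P* = $37, Q* = 325.
With the tax collected from sellers, supply shifts: Qs = (P − 9) + 288.
Solving gives Q = 319 with buyers paying $40 and sellers receiving $31 (the $9 wedge).
Quantity falls by |ΔQ| = |325 − 319| = 6.
DWL = ½ · t · |ΔQ| = ½ · 9 · 6 = $27.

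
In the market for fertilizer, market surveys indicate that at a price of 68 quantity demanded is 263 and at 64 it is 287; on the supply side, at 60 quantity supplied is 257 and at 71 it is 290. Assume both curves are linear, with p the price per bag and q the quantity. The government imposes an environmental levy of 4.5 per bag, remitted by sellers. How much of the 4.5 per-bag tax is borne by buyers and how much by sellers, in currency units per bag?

Demand slope: (287 − 263)/(64 − 68) = -6, so qd = 671 − 6p.
Supply slope: (290 − 257)/(71 − 60) = 3, so qs = 3p + 77.
Before the tax: set 671 − 6p = 3p + 77 → p* = 66, q* = 275.
With the tax collected from sellers, supply shifts: qs = 3(p − 4.5) + 77.
Solving gives q = 266 with buyers paying 67.5 and sellers receiving 63 (the 4.5 wedge).
Burden on buyers: 1.5; on sellers: 3. (They sum to 4.5.)
The less price-elastic side of the market bears the larger share of a per-unit tax.

Buyers bear 1.5 per bag; sellers bear 3 per bag.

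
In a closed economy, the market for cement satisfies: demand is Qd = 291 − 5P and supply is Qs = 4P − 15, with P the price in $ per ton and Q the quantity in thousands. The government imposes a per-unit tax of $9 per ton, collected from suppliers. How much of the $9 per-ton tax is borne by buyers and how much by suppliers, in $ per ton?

Buyers bear $4 per ton; suppliers bear $5 per ton.

Before the tax: set 291 − 5P = 4P − 15 → P* = $34, Q* = 121.
With the tax collected from suppliers, supply shifts: Qs = 4(P − 9) − 15.
New equilibrium: buyers pay $38, suppliers receive $29, Q = 101. (Wedge: Pb − Ps = 9.)
Burden on buyers: $4; on suppliers: $5. (They sum to $9.)
The less price-elastic side of the market bears the larger share of a per-unit tax.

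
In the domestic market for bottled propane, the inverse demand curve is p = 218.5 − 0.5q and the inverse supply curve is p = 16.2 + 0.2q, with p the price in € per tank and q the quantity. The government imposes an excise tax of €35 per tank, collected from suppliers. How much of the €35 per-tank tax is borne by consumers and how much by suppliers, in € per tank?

Consumers bear €25 per tank; suppliers bear €10 per tank.

Inverting to q(p) form: qd = 437 − 2p; qs = 5p − 81.
Without the tax, 437 − 2p = 5p − 81 gives 7p = 518, so p* = €74 and q* = 289.
With the tax collected from suppliers, supply shifts: qs = 5(p − 35) − 81.
Solving gives q = 239 with consumers paying €99 and suppliers receiving €64 (the €35 wedge).
Burden on consumers: €25; on suppliers: €10. (They sum to €35.)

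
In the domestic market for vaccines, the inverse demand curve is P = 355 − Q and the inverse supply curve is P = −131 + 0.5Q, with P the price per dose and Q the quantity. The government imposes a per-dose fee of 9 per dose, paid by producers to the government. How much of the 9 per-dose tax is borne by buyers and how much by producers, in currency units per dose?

Inverting to Q(P) form: Qd = 355 − P; Qs = 2P + 262.
Without the tax, 355 − P = 2P + 262 gives 3P = 93, so P* = 31 and Q* = 324.
With the tax collected from producers, supply shifts: Qs = 2(P − 9) + 262.
New equilibrium: buyers pay 37, producers receive 28, Q = 318. (Wedge: Pb − Ps = 9.)
Burden on buyers: 6; on producers: 3. (They sum to 9.)
The less price-elastic side of the market bears the larger share of a per-unit tax.

Buyers bear 6 per dose; producers bear 3 per dose.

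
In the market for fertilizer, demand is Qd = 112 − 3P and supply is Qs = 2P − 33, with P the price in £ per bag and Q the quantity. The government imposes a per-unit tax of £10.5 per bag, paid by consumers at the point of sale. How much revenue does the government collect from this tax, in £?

Tax revenue = £130.2.

Without the tax, 112 − 3P = 2P − 33 gives 5P = 145, so P* = £29 and Q* = 25.
With the tax collected from consumers, demand (in seller-price terms) shifts: Qd = 112 − 3(P + 10.5).
New equilibrium: consumers pay £33.2, sellers receive £22.7, Q = 12.4. (Wedge: Pb − Ps = 10.5.)
Revenue = t · Q = 10.5 · 12.4 = £130.2.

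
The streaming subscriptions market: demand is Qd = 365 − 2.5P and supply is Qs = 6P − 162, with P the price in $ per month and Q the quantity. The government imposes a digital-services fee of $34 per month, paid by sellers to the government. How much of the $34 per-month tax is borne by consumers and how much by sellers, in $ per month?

Before the tax: set 365 − 2.5P = 6P − 162 → P* = $62, Q* = 210.
With the tax collected from sellers, supply shifts: Qs = 6(P − 34) − 162.
Solving gives Q = 150 with consumers paying $86 and sellers receiving $52 (the $34 wedge).
Burden on consumers: $24; on sellers: $10. (They sum to $34.)

Consumers bear $24 per month; sellers bear $10 per month.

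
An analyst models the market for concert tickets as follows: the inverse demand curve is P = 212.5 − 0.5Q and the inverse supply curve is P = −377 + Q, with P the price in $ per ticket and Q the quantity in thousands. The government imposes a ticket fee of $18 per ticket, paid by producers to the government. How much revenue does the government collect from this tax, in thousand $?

Rewrite in direct form: Qd = 425 − 2P and Qs = P + 377.
Before the tax: set 425 − 2P = P + 377 → P* = $16, Q* = 393.
With the tax collected from producers, supply shifts: Qs = (P − 18) + 377.
Solving gives Q = 381 with consumers paying $22 and producers receiving $4 (the $18 wedge).
Revenue = t · Q = 18 · 381 = $6858.

Tax revenue = $6858 thousand.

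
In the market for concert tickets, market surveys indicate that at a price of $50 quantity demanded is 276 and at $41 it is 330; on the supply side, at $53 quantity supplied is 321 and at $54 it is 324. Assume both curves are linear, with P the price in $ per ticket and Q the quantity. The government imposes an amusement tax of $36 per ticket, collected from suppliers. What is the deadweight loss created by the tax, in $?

Deadweight loss = $1296.

Demand slope: (330 − 276)/(41 − 50) = -6, so Qd = 576 − 6P.
Supply slope: (324 − 321)/(54 − 53) = 3, so Qs = 3P + 162.
Without the tax, 576 − 6P = 3P + 162 gives 9P = 414, so P* = $46 and Q* = 300.
With the tax collected from suppliers, supply shifts: Qs = 3(P − 36) + 162.
New equilibrium: consumers pay $58, suppliers receive $22, Q = 228. (Wedge: Pb − Ps = 36.)
Quantity falls by |ΔQ| = |300 − 228| = 72.
DWL = ½ · t · |ΔQ| = ½ · 36 · 72 = $1296.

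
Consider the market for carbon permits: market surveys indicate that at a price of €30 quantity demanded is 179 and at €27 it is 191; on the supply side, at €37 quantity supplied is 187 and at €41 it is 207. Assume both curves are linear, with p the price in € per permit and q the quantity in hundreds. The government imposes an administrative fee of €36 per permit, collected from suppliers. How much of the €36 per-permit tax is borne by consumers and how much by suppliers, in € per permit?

Demand slope: (191 − 179)/(27 − 30) = -4, so qd = 299 − 4p.
Supply slope: (207 − 187)/(41 − 37) = 5, so qs = 5p + 2.
Without the tax, 299 − 4p = 5p + 2 gives 9p = 297, so p* = €33 and q* = 167.
With the tax collected from suppliers, supply shifts: qs = 5(p − 36) + 2.
New equilibrium: consumers pay €53, suppliers receive €17, q = 87. (Wedge: pb − ps = 36.)
Burden on consumers: €20; on suppliers: €16. (They sum to €36.)

Consumers bear €20 per permit; suppliers bear €16 per permit.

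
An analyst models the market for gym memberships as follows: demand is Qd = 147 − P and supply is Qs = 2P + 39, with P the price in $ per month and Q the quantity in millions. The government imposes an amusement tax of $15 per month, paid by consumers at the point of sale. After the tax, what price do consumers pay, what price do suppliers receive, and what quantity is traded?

Without the tax, 147 − P = 2P + 39 gives 3P = 108, so P* = $36 and Q* = 111.
With the tax collected from consumers, demand (in seller-price terms) shifts: Qd = 147 − (P + 15).
Solving gives Q = 101 with consumers paying $46 and suppliers receiving $31 (the $15 wedge).

Consumers pay $46; suppliers receive $31; quantity = 101.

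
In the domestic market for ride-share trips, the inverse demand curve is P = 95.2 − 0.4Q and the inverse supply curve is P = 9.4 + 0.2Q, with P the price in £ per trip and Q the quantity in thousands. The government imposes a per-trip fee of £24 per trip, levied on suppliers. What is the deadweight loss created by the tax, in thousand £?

Deadweight loss = £480 thousand.

Rewrite in direct form: Qd = 238 − 2.5P and Qs = 5P − 47.
Without the tax, 238 − 2.5P = 5P − 47 gives 7.5P = 285, so P* = £38 and Q* = 143.
With the tax collected from suppliers, supply shifts: Qs = 5(P − 24) − 47.
Solving gives Q = 103 with buyers paying £54 and suppliers receiving £30 (the £24 wedge).
Quantity falls by |ΔQ| = |143 − 103| = 40.
DWL = ½ · t · |ΔQ| = ½ · 24 · 40 = £480.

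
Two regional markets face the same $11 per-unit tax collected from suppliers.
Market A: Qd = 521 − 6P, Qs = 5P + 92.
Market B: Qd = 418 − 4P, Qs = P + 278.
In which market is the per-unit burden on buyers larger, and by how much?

Market A: pre-tax P* = $39, Q* = 287; post-tax Q = 257; per-unit burden on buyers = $5.
Market B: pre-tax P* = $28, Q* = 306; post-tax Q = 297.2; per-unit burden on buyers = $2.2.
Difference: $5 vs $2.2 → market A is larger by $2.8.

Market A, by $2.8.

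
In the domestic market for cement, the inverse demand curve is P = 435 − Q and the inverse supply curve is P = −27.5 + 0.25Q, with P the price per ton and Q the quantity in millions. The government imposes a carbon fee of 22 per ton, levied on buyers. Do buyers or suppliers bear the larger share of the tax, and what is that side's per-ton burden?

Rewrite in direct form: Qd = 435 − P and Qs = 4P + 110.
Without the tax, 435 − P = 4P + 110 gives 5P = 325, so P* = 65 and Q* = 370.
With the tax collected from buyers, demand (in seller-price terms) shifts: Qd = 435 − (P + 22).
New equilibrium: buyers pay 82.6, suppliers receive 60.6, Q = 352.4. (Wedge: Pb − Ps = 22.)
Per-ton burden: buyers 17.6, suppliers 4.4.
Buyers take the larger share because demand is less price-elastic here (demand slope 1 vs supply slope 4).
The less price-elastic side of the market bears the larger share of a per-unit tax.

Buyers bear the larger share: 17.6 per ton.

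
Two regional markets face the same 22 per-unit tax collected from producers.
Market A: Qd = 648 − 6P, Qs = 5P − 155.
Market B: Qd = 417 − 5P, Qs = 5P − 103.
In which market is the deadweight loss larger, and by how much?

Market A, by 55.

Market A: pre-tax P* = 73, Q* = 210; post-tax Q = 150; deadweight loss = 660.
Market B: pre-tax P* = 52, Q* = 157; post-tax Q = 102; deadweight loss = 605.
Difference: 660 vs 605 → market A is larger by 55.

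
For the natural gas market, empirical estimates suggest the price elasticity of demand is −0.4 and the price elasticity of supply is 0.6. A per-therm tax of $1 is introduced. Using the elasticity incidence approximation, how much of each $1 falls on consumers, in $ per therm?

Consumers bear ≈ $0.6 per therm.

Incidence ratio: consumers' share ≈ εs / (εs + |εd|) = 0.6 / (0.6 + 0.4) = 0.6.
So consumers bear ≈ 0.6 × $1 = $0.6; suppliers bear $0.4.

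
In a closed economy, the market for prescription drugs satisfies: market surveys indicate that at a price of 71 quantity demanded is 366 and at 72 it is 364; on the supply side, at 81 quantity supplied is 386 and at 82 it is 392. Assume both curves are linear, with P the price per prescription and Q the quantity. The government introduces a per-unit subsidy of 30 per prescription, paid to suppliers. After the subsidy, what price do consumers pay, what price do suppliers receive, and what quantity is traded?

Consumers pay 53.5; suppliers receive 83.5; quantity = 401.

Demand slope: (364 − 366)/(72 − 71) = -2, so Qd = 508 − 2P.
Supply slope: (392 − 386)/(82 − 81) = 6, so Qs = 6P − 100.
Without the subsidy, 508 − 2P = 6P − 100 gives 8P = 608, so P* = 76 and Q* = 356.
With a per-unit subsidy paid to suppliers, each receives P + 30 per unit sold, so supply becomes Qs = 6(P + 30) − 100.
Solving gives Q = 401 with consumers paying 53.5 and suppliers receiving 83.5 (the 30 wedge).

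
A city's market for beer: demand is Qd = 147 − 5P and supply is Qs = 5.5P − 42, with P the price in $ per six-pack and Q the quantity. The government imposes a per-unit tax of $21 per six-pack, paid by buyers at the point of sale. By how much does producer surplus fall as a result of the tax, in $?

Producer surplus falls by $295.

Before the tax: set 147 − 5P = 5.5P − 42 → P* = $18, Q* = 57.
With the tax collected from buyers, demand (in seller-price terms) shifts: Qd = 147 − 5(P + 21).
Solving gives Q = 2 with buyers paying $29 and producers receiving $8 (the $21 wedge).
ΔPS is the trapezoid between Q = 2 and Q = 57 of height $10: ½ · (57 + 2) · 10 = $295.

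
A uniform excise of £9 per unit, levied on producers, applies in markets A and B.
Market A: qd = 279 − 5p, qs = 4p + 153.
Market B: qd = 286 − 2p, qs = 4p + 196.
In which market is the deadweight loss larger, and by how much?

Market A, by £36.

Market A: pre-tax p* = £14, q* = 209; post-tax q = 189; deadweight loss = £90.
Market B: pre-tax p* = £15, q* = 256; post-tax q = 244; deadweight loss = £54.
Difference: £90 vs £54 → market A is larger by £36.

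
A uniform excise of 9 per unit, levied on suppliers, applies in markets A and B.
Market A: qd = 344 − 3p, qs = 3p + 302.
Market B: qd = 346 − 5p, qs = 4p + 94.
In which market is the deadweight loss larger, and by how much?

Market B, by 29.25.

Market A: pre-tax p* = 7, q* = 323; post-tax q = 309.5; deadweight loss = 60.75.
Market B: pre-tax p* = 28, q* = 206; post-tax q = 186; deadweight loss = 90.
Difference: 60.75 vs 90 → market B is larger by 29.25.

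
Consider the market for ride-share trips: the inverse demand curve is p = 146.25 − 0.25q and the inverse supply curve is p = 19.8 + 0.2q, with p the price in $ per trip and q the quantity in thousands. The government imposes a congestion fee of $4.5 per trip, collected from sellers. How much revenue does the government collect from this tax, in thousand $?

Inverting to q(p) form: qd = 585 − 4p; qs = 5p − 99.
Before the tax: set 585 − 4p = 5p − 99 → p* = $76, q* = 281.
With the tax collected from sellers, supply shifts: qs = 5(p − 4.5) − 99.
Solving gives q = 271 with buyers paying $78.5 and sellers receiving $74 (the $4.5 wedge).
Revenue = t · Q = 4.5 · 271 = $1219.5.

Tax revenue = $1219.5 thousand.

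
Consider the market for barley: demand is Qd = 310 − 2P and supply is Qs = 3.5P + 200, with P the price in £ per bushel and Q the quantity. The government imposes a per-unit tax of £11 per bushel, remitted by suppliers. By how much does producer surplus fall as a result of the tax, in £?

Before the tax: set 310 − 2P = 3.5P + 200 → P* = £20, Q* = 270.
With the tax collected from suppliers, supply shifts: Qs = 3.5(P − 11) + 200.
New equilibrium: buyers pay £27, suppliers receive £16, Q = 256. (Wedge: Pb − Ps = 11.)
ΔPS is the trapezoid between Q = 256 and Q = 270 of height £4: ½ · (270 + 256) · 4 = £1052.

Producer surplus falls by £1052.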